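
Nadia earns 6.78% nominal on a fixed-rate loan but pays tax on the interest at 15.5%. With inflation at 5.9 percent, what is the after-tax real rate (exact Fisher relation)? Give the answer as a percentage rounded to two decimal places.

-0.16%

After-tax nominal return = 6.78% × (1 − 0.155) = 5.7291%.
1 + r = 1.057291 / 1.05900 = 0.998386
After-tax real rate = 0.998386 − 1 → -0.16%.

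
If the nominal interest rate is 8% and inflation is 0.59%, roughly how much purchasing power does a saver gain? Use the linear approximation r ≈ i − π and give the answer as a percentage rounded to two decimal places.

7.41%

r ≈ i − π = 8% − 0.59% = 7.41%.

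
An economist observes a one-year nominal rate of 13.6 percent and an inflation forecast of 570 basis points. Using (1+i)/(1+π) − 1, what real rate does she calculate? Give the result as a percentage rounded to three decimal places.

By the Fisher relation, 1 + r = (1 + i)/(1 + π).
1 + r = 1.13600 / 1.05700 = 1.074740
r = 1.074740 − 1 = 7.4740%, i.e. 7.474%.

7.474%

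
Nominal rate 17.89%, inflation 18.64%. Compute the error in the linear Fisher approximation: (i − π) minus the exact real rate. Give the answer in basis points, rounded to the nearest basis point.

-12 basis points

Approximate: r ≈ 17.890% − 18.640% = -0.7500%
Exact: (1 + 0.1789)/(1 + 0.1864) − 1 = -0.6322%
Error = -0.7500% − (-0.6322%) = -0.1178% → -12 basis points.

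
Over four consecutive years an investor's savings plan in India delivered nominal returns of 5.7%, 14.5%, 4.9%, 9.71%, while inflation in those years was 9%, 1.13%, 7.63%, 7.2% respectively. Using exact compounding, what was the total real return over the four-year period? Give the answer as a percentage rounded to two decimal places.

9.51%

Nominal growth factor = 1.0570 × 1.1450 × 1.0490 × 1.0971 = 1.392843
Price-level growth factor = 1.0900 × 1.0113 × 1.0763 × 1.0720 = 1.271846
Real growth factor = 1.392843 / 1.271846 = 1.095135
Total real return = 1.095135 − 1 → 9.51%.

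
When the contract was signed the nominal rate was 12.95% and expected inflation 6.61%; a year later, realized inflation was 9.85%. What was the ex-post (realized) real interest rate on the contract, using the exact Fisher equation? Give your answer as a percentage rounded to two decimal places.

Ex-post: (1 + 0.1295)/(1 + 0.0985) − 1 = 2.8220%
So the realized real rate is 2.82%.

2.82%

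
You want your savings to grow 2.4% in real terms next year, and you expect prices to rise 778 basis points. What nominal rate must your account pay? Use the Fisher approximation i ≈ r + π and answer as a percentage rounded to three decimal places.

i ≈ r + π = 2.4% + 7.78% = 10.180%.

10.180%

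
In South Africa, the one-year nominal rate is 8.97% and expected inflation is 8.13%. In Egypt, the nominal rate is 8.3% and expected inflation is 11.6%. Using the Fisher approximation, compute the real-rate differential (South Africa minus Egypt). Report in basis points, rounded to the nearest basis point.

414 basis points

South Africa: 8.97% − 8.13% = 0.840%
Egypt: 8.3% − 11.6% = -3.300%
Differential = 4.140% → 414 basis points.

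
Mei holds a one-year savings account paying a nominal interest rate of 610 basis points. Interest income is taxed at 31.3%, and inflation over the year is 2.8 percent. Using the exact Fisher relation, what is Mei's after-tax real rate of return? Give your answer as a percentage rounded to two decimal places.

1.35%

After-tax nominal return = 6.1% × (1 − 0.313) = 4.1907%.
1 + r = 1.041907 / 1.02800 = 1.013528
After-tax real rate = 1.013528 − 1 → 1.35%.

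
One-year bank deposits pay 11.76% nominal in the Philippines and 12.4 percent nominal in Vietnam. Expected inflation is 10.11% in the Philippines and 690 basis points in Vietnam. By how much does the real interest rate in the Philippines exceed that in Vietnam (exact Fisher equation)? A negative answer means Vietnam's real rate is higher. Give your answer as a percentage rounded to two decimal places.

-3.65%

The Philippines: (1 + 0.1176)/(1 + 0.1011) − 1 = 1.4985%
Vietnam: (1 + 0.1240)/(1 + 0.0690) − 1 = 5.1450%
Differential = 1.4985% − 5.1450% = -3.6465% → -3.65%.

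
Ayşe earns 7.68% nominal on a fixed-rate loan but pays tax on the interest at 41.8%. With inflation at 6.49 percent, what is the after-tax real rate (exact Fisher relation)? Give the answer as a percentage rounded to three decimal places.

-1.897%

After-tax nominal return = 7.68% × (1 − 0.418) = 4.46976%.
1 + r = 1.0446976 / 1.06490 = 0.981029
After-tax real rate = 0.981029 − 1 → -1.897%.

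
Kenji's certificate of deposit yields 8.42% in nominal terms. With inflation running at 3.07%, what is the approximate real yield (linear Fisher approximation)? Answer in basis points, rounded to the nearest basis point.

535 basis points

r ≈ i − π = 8.42% − 3.07% = 535 basis points.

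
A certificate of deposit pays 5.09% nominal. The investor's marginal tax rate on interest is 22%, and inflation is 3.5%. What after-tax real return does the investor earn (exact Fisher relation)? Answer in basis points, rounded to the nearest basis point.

After-tax nominal return = 5.09% × (1 − 0.22) = 3.9702%.
1 + r = 1.039702 / 1.03500 = 1.004543
After-tax real rate = 1.004543 − 1 → 45 basis points.

45 basis points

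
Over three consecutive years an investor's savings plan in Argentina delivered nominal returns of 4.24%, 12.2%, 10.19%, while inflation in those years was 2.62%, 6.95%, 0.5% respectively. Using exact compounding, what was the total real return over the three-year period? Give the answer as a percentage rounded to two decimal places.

Nominal growth factor = 1.0424 × 1.1220 × 1.1019 = 1.288752
Price-level growth factor = 1.0262 × 1.0695 × 1.0050 = 1.103009
Real growth factor = 1.288752 / 1.103009 = 1.168397
Total real return = 1.168397 − 1 → 16.84%.

16.84%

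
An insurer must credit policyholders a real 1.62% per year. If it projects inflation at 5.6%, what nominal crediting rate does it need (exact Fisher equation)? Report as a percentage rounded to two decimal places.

7.31%

(1 + i) = (1 + r)(1 + π) = 1.01620 × 1.05600 = 1.0731072
i = 1.0731072 − 1, so the required nominal rate is 7.31%.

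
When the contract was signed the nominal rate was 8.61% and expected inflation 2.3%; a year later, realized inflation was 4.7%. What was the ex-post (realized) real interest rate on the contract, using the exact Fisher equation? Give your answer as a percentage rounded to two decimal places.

Ex-post: (1 + 0.0861)/(1 + 0.0470) − 1 = 3.7345%
So the realized real rate is 3.73%.

3.73%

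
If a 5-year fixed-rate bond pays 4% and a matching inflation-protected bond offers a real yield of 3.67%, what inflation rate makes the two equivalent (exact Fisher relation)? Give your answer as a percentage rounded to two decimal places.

0.32%

(1 + π) = (1 + i)/(1 + r) = 1.04000 / 1.03670 = 1.003183
Break-even inflation = 1.003183 − 1 → 0.32%.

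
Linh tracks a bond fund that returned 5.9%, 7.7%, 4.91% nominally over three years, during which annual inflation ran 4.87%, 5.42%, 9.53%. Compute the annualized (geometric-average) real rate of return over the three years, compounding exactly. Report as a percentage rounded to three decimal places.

-0.397%

Compound the nominal returns: 1.0590 × 1.0770 × 1.0491 = 1.19654366.
Compound inflation: 1.0487 × 1.0542 × 1.0953 = 1.21089746.
Deflate: 1.19654366 / 1.21089746 = 0.98814615.
Annualized real rate = 0.98814615^(1/3) − 1 = -0.3967% → -0.397%.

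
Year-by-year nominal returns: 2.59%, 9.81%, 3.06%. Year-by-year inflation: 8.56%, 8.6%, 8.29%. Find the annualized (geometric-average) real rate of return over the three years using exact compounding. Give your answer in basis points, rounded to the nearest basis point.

-312 basis points

Compound the nominal returns: 1.0259 × 1.0981 × 1.0306 = 1.16101294.
Compound inflation: 1.0856 × 1.0860 × 1.0829 = 1.27669752.
Deflate: 1.16101294 / 1.27669752 = 0.90938764.
Annualized real rate = 0.90938764^(1/3) − 1 = -3.1165% → -312 basis points.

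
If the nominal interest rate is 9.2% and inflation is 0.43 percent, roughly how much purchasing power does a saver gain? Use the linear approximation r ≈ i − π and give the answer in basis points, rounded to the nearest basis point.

r ≈ i − π = 9.2% − 0.43% = 877 basis points.

877 basis points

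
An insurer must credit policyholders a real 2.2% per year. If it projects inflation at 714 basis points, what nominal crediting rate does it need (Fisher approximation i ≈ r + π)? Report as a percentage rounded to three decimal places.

9.340%

i ≈ r + π = 2.2% + 7.14% = 9.340%.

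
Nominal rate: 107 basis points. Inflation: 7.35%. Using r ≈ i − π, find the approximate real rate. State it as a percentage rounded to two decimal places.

-6.28%

r ≈ i − π = 1.07% − 7.35% = -6.28%.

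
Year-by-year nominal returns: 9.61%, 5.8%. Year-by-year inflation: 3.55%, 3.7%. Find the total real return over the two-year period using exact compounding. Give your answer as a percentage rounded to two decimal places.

Compound the nominal returns: 1.0961 × 1.0580 = 1.159674.
Compound inflation: 1.0355 × 1.0370 = 1.073814.
Deflate: 1.159674 / 1.073814 = 1.079958.
Total real return = 1.079958 − 1 → 8.00%.

8.00%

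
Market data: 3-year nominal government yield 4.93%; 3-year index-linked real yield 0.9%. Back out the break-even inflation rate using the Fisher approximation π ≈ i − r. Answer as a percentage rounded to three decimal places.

4.030%

π ≈ i − r = 4.93% − 0.9% → 4.030%.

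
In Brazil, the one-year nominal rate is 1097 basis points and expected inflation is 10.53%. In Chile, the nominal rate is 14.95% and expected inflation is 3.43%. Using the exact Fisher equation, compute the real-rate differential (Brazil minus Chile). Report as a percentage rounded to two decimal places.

-10.74%

Brazil: (1 + 0.1097)/(1 + 0.1053) − 1 = 0.3981%
Chile: (1 + 0.1495)/(1 + 0.0343) − 1 = 11.1380%
Differential = 0.3981% − 11.1380% = -10.7399% → -10.74%.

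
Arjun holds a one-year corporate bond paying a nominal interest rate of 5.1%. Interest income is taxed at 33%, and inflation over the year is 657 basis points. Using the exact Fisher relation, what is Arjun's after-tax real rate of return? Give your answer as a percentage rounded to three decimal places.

After-tax nominal return = 5.1% × (1 − 0.33) = 3.4170%.
1 + r = 1.03417 / 1.06570 = 0.970414
After-tax real rate = 0.970414 − 1 → -2.959%.

-2.959%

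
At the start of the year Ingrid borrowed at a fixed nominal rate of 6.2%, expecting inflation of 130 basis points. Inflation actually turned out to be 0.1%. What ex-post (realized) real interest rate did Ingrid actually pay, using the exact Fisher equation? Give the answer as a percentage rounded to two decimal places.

Ex-post: (1 + 0.0620)/(1 + 0.0010) − 1 = 6.0939%
So the realized real rate is 6.09%.

6.09%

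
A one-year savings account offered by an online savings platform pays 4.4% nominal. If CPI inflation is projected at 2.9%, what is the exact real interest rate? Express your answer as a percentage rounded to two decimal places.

1 + r = 1.04400 / 1.02900 = 1.014577
r = 1.014577 − 1 = 1.4577%, i.e. 1.46%.

1.46%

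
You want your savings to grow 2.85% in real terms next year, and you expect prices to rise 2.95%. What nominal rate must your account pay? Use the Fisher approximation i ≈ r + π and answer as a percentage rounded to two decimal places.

5.80%

i ≈ r + π = 2.85% + 2.95% = 5.80%.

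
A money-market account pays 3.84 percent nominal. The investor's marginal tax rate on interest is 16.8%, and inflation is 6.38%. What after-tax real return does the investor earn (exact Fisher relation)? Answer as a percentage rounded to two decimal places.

After-tax nominal return = 3.84% × (1 − 0.168) = 3.19488%.
1 + r = 1.0319488 / 1.06380 = 0.970059
After-tax real rate = 0.970059 − 1 → -2.99%.

-2.99%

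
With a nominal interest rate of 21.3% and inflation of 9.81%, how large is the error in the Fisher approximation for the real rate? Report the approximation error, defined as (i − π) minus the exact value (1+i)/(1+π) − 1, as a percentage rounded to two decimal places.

1.03%

Approximate: r ≈ 21.300% − 9.810% = 11.4900%
Exact: (1 + 0.2130)/(1 + 0.0981) − 1 = 10.4635%
Error = 11.4900% − 10.4635% = 1.0265% → 1.03%.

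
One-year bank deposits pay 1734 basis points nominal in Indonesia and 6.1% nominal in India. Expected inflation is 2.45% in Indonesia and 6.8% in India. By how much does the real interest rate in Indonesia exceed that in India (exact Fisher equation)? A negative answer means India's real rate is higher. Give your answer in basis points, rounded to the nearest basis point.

1519 basis points

Indonesia: (1 + 0.1734)/(1 + 0.0245) − 1 = 14.5339%
India: (1 + 0.0610)/(1 + 0.0680) − 1 = -0.6554%
Differential = 14.5339% − (-0.6554%) = 15.1893% → 1519 basis points.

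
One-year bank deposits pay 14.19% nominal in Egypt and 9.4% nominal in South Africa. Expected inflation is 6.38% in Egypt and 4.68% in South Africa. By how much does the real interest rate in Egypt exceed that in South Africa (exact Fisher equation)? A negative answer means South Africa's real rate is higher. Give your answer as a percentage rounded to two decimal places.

Egypt: (1 + 0.1419)/(1 + 0.0638) − 1 = 7.3416%
South Africa: (1 + 0.0940)/(1 + 0.0468) − 1 = 4.5090%
Differential = 7.3416% − 4.5090% = 2.8326% → 2.83%.

2.83%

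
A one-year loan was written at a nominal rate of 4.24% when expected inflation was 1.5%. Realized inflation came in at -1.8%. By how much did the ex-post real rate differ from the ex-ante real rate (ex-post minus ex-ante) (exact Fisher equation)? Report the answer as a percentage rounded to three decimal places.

Ex-ante: (1 + 0.0424)/(1 + 0.0150) − 1 = 2.6995%
Ex-post: (1 + 0.0424)/(1 − 0.0180) − 1 = 6.1507%
Difference (ex-post − ex-ante) = 3.4512% → 3.451%.

3.451%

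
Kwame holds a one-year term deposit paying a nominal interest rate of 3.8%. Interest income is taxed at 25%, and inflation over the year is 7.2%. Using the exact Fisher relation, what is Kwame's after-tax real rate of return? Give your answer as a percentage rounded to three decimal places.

After-tax nominal return = 3.8% × (1 − 0.25) = 2.8500%.
1 + r = 1.02850 / 1.07200 = 0.959422
After-tax real rate = 0.959422 − 1 → -4.058%.

-4.058%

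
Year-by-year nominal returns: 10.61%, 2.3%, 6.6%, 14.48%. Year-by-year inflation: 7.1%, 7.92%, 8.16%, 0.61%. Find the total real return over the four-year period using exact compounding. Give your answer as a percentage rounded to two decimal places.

9.79%

Compound the nominal returns: 1.1061 × 1.0230 × 1.0660 × 1.1448 = 1.380883.
Compound inflation: 1.0710 × 1.0792 × 1.0816 × 1.0061 = 1.257764.
Deflate: 1.380883 / 1.257764 = 1.097887.
Total real return = 1.097887 − 1 → 9.79%.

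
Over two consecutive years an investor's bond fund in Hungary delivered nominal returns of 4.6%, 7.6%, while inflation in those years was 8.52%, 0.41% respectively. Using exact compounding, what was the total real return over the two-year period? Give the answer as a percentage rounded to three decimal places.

Nominal growth factor = 1.0460 × 1.0760 = 1.125496
Price-level growth factor = 1.0852 × 1.0041 = 1.089649
Real growth factor = 1.125496 / 1.089649 = 1.032897
Total real return = 1.032897 − 1 → 3.290%.

3.290%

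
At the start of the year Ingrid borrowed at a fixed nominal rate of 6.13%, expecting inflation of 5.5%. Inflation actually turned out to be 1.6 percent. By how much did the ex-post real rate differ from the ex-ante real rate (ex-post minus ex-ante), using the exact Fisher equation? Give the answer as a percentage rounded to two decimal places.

3.86%

Ex-ante: (1 + 0.0613)/(1 + 0.0550) − 1 = 0.5972%
Ex-post: (1 + 0.0613)/(1 + 0.0160) − 1 = 4.4587%
Difference (ex-post − ex-ante) = 3.8615% → 3.86%.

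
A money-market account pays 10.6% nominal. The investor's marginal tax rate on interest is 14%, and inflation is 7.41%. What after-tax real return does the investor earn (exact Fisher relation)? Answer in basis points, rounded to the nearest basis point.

After-tax nominal return = 10.6% × (1 − 0.14) = 9.1160%.
1 + r = 1.09116 / 1.07410 = 1.015883
After-tax real rate = 1.015883 − 1 → 159 basis points.

159 basis points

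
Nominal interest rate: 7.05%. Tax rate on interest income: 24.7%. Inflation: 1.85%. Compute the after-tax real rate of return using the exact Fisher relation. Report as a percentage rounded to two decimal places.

3.40%

After-tax nominal return = 7.05% × (1 − 0.247) = 5.30865%.
1 + r = 1.0530865 / 1.01850 = 1.033958
After-tax real rate = 1.033958 − 1 → 3.40%.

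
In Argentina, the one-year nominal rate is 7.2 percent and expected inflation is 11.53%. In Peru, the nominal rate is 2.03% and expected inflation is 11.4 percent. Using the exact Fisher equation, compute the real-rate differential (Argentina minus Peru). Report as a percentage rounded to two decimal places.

Argentina: (1 + 0.0720)/(1 + 0.1153) − 1 = -3.8824%
Peru: (1 + 0.0203)/(1 + 0.1140) − 1 = -8.4111%
Differential = -3.8824% − (-8.4111%) = 4.5288% → 4.53%.

4.53%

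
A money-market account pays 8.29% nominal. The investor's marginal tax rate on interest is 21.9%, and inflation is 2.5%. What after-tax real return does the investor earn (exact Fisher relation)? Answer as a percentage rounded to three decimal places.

After-tax nominal return = 8.29% × (1 − 0.219) = 6.47449%.
1 + r = 1.0647449 / 1.02500 = 1.038776
After-tax real rate = 1.038776 − 1 → 3.878%.

3.878%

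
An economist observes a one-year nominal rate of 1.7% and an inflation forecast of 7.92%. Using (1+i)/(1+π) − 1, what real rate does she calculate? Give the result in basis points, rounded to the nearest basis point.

-576 basis points

1 + r = 1.01700 / 1.07920 = 0.942365
r = 0.942365 − 1 = -5.7635%, i.e. -576 basis points.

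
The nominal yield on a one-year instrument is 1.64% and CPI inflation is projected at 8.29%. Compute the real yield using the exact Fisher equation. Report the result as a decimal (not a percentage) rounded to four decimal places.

-0.0614

1 + r = 1.01640 / 1.08290 = 0.938591
r = 0.938591 − 1 = -6.1409%, i.e. -0.0614.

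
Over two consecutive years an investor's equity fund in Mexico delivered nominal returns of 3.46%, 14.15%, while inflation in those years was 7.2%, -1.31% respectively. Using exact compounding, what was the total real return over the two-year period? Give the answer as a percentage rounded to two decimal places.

11.63%

Nominal growth factor = 1.0346 × 1.1415 = 1.180996
Price-level growth factor = 1.0720 × 0.9869 = 1.057957
Real growth factor = 1.180996 / 1.057957 = 1.116299
Total real return = 1.116299 − 1 → 11.63%.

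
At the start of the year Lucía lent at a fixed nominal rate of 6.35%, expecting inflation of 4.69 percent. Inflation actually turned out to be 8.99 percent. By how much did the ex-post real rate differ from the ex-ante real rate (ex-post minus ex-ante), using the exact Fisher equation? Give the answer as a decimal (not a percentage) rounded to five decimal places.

-0.04008

Ex-ante: (1 + 0.0635)/(1 + 0.0469) − 1 = 1.5856%
Ex-post: (1 + 0.0635)/(1 + 0.0899) − 1 = -2.4222%
Difference (ex-post − ex-ante) = -4.0079% → -0.04008.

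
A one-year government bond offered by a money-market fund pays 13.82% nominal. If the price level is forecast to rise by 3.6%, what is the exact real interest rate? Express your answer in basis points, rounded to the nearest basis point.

986 basis points

By the Fisher relation, 1 + r = (1 + i)/(1 + π).
1 + r = 1.13820 / 1.03600 = 1.098649
r = 1.098649 − 1 = 9.8649%, i.e. 986 basis points.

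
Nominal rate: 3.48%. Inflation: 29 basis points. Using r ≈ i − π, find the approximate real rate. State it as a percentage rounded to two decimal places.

r ≈ i − π = 3.48% − 0.29% = 3.19%.

3.19%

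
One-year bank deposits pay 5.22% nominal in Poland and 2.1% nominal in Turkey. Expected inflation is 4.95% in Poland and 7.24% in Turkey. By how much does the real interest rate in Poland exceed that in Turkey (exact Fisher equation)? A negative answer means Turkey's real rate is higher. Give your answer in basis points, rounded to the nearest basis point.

505 basis points

Poland: (1 + 0.0522)/(1 + 0.0495) − 1 = 0.2573%
Turkey: (1 + 0.0210)/(1 + 0.0724) − 1 = -4.7930%
Differential = 0.2573% − (-4.7930%) = 5.0503% → 505 basis points.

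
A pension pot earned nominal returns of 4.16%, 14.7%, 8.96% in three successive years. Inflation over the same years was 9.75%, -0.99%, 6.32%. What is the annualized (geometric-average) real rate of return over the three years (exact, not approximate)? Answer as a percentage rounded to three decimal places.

Nominal growth factor = 1.0416 × 1.1470 × 1.0896 = 1.301761682
Price-level growth factor = 1.0975 × 0.9901 × 1.0632 = 1.155310066
Real growth factor = 1.301761682 / 1.155310066 = 1.126763905
Annualized real rate = 1.126763905^(1/3) − 1 = 4.05852% → 4.059%.

4.059%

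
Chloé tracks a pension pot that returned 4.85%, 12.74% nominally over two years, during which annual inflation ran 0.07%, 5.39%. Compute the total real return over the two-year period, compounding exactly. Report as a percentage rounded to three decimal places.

Compound the nominal returns: 1.0485 × 1.1274 = 1.182079.
Compound inflation: 1.0007 × 1.0539 = 1.054638.
Deflate: 1.182079 / 1.054638 = 1.120839.
Total real return = 1.120839 − 1 → 12.084%.

12.084%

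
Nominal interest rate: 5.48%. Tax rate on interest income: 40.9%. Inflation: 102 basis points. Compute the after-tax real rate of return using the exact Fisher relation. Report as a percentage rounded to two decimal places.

2.20%

After-tax nominal return = 5.48% × (1 − 0.409) = 3.23868%.
1 + r = 1.0323868 / 1.01020 = 1.021963
After-tax real rate = 1.021963 − 1 → 2.20%.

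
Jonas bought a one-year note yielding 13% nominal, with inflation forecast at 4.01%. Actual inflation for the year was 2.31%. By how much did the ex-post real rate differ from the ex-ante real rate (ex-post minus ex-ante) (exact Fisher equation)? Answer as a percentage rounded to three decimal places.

Ex-ante: (1 + 0.1300)/(1 + 0.0401) − 1 = 8.6434%
Ex-post: (1 + 0.1300)/(1 + 0.0231) − 1 = 10.4486%
Difference (ex-post − ex-ante) = 1.8052% → 1.805%.

1.805%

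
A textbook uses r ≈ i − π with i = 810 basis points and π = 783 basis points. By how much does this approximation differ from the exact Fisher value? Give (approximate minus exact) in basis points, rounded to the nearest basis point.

Approximate: r ≈ 8.100% − 7.830% = 0.2700%
Exact: (1 + 0.0810)/(1 + 0.0783) − 1 = 0.2504%
Error = 0.2700% − 0.2504% = 0.0196% → 2 basis points.

2 basis points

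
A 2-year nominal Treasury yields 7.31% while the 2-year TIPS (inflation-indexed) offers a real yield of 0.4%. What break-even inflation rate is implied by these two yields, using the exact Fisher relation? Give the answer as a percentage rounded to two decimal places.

6.88%

(1 + π) = (1 + i)/(1 + r) = 1.07310 / 1.00400 = 1.068825
Break-even inflation = 1.068825 − 1 → 6.88%.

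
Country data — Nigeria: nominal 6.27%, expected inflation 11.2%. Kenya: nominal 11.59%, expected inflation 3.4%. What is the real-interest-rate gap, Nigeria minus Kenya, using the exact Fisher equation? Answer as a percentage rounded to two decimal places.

Nigeria: (1 + 0.0627)/(1 + 0.1120) − 1 = -4.4335%
Kenya: (1 + 0.1159)/(1 + 0.0340) − 1 = 7.9207%
Differential = -4.4335% − 7.9207% = -12.3541% → -12.35%.

-12.35%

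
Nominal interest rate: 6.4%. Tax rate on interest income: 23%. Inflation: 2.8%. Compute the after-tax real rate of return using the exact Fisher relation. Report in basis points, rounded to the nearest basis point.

207 basis points

After-tax nominal return = 6.4% × (1 − 0.23) = 4.9280%.
1 + r = 1.04928 / 1.02800 = 1.020700
After-tax real rate = 1.020700 − 1 → 207 basis points.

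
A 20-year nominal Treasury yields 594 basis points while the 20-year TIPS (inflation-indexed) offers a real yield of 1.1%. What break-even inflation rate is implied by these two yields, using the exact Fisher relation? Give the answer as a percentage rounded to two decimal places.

4.79%

(1 + π) = (1 + i)/(1 + r) = 1.05940 / 1.01100 = 1.047873
Break-even inflation = 1.047873 − 1 → 4.79%.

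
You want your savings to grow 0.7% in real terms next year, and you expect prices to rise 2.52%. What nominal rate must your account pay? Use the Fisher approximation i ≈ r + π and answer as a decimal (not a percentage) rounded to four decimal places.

i ≈ r + π = 0.7% + 2.52% = 0.0322.

0.0322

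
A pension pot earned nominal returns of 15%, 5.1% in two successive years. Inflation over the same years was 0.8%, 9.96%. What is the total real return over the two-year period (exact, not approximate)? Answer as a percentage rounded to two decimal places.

9.04%

Nominal growth factor = 1.1500 × 1.0510 = 1.208650
Price-level growth factor = 1.0080 × 1.0996 = 1.108397
Real growth factor = 1.208650 / 1.108397 = 1.090449
Total real return = 1.090449 − 1 → 9.04%.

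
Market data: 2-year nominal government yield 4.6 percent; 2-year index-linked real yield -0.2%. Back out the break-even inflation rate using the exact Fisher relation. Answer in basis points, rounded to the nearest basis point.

(1 + π) = (1 + i)/(1 + r) = 1.04600 / 0.99800 = 1.048096
Break-even inflation = 1.048096 − 1 → 481 basis points.

481 basis points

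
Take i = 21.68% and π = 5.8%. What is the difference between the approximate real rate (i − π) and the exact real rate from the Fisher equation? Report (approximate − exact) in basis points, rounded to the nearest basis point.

Approximate: r ≈ 21.680% − 5.800% = 15.8800%
Exact: (1 + 0.2168)/(1 + 0.0580) − 1 = 15.0095%
Error = 15.8800% − 15.0095% = 0.8705% → 87 basis points.

87 basis points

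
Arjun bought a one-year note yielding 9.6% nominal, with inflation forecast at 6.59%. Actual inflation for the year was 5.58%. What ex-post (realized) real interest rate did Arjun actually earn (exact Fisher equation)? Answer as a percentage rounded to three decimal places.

3.808%

Ex-post: (1 + 0.0960)/(1 + 0.0558) − 1 = 3.80754%
So the realized real rate is 3.808%.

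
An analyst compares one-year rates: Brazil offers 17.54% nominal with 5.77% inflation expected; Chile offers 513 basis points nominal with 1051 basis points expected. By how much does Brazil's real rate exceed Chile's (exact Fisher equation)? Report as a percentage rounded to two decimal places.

16.00%

Brazil: (1 + 0.1754)/(1 + 0.0577) − 1 = 11.1279%
Chile: (1 + 0.0513)/(1 + 0.1051) − 1 = -4.8683%
Differential = 11.1279% − (-4.8683%) = 15.9963% → 16.00%.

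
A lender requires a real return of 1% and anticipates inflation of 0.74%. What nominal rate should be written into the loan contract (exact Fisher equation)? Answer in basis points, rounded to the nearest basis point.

175 basis points

(1 + i) = (1 + r)(1 + π) = 1.01000 × 1.00740 = 1.017474
i = 1.017474 − 1, so the required nominal rate is 175 basis points.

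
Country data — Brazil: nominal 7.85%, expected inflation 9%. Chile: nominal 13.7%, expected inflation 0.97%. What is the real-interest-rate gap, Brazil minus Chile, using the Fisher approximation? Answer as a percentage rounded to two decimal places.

Brazil: 7.85% − 9% = -1.150%
Chile: 13.7% − 0.97% = 12.730%
Differential = -13.880% → -13.88%.

-13.88%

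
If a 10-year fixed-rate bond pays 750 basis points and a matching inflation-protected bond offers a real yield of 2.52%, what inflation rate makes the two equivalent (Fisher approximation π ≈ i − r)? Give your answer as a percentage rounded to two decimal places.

π ≈ i − r = 7.5% − 2.52% → 4.98%.

4.98%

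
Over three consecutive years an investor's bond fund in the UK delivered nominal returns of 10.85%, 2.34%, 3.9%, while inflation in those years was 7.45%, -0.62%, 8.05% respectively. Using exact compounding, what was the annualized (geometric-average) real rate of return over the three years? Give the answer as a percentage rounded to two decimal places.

Nominal growth factor = 1.1085 × 1.0234 × 1.0390 = 1.17868202
Price-level growth factor = 1.0745 × 0.9938 × 1.0805 = 1.15379907
Real growth factor = 1.17868202 / 1.15379907 = 1.02156610
Annualized real rate = 1.02156610^(1/3) − 1 = 0.7138% → 0.71%.

0.71%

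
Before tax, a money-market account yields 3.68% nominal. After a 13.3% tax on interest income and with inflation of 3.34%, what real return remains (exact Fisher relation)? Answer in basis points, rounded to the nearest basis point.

-14 basis points

After-tax nominal return = 3.68% × (1 − 0.133) = 3.19056%.
1 + r = 1.0319056 / 1.03340 = 0.998554
After-tax real rate = 0.998554 − 1 → -14 basis points.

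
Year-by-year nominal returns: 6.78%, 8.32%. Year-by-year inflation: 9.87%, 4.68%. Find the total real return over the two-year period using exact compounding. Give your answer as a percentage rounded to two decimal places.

Nominal growth factor = 1.0678 × 1.0832 = 1.156641
Price-level growth factor = 1.0987 × 1.0468 = 1.150119
Real growth factor = 1.156641 / 1.150119 = 1.005671
Total real return = 1.005671 − 1 → 0.57%.

0.57%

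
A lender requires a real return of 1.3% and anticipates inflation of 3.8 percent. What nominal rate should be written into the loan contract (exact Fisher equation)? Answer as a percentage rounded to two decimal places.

5.15%

(1 + i) = (1 + r)(1 + π) = 1.01300 × 1.03800 = 1.051494
i = 1.051494 − 1, so the required nominal rate is 5.15%.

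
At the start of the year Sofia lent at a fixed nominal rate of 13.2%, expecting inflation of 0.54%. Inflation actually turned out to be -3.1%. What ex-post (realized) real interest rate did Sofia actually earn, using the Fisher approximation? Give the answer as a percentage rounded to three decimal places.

Ex-post: 13.2% − (-3.1%) = 16.300%
So the realized real rate is 16.300%.

16.300%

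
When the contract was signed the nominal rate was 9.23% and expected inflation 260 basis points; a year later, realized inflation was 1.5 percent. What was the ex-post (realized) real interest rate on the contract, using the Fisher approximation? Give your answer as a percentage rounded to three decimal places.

Ex-post: 9.23% − 1.5% = 7.730%
So the realized real rate is 7.730%.

7.730%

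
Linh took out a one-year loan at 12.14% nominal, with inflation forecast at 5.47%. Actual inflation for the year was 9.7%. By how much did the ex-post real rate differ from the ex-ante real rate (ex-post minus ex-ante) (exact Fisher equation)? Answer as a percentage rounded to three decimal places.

-4.100%

Ex-ante: (1 + 0.1214)/(1 + 0.0547) − 1 = 6.3241%
Ex-post: (1 + 0.1214)/(1 + 0.0970) − 1 = 2.2242%
Difference (ex-post − ex-ante) = -4.0998% → -4.100%.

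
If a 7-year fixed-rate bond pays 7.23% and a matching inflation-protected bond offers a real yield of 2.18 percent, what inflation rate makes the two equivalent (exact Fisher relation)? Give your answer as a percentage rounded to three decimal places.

(1 + π) = (1 + i)/(1 + r) = 1.07230 / 1.02180 = 1.049423
Break-even inflation = 1.049423 − 1 → 4.942%.

4.942%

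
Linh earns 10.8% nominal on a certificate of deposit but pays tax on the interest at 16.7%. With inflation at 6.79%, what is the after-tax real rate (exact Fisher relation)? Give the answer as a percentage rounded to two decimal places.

After-tax nominal return = 10.8% × (1 − 0.167) = 8.9964%.
1 + r = 1.089964 / 1.06790 = 1.020661
After-tax real rate = 1.020661 − 1 → 2.07%.

2.07%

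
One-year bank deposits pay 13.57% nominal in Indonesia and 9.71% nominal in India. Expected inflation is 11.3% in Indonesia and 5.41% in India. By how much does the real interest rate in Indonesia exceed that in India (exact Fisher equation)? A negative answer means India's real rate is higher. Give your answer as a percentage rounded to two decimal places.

Indonesia: (1 + 0.1357)/(1 + 0.1130) − 1 = 2.0395%
India: (1 + 0.0971)/(1 + 0.0541) − 1 = 4.0793%
Differential = 2.0395% − 4.0793% = -2.0398% → -2.04%.

-2.04%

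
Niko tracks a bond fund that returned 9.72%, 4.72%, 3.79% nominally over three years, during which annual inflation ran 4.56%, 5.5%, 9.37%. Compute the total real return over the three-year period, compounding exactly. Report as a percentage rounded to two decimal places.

Compound the nominal returns: 1.0972 × 1.0472 × 1.0379 = 1.19253448.
Compound inflation: 1.0456 × 1.0550 × 1.0937 = 1.20646922.
Deflate: 1.19253448 / 1.20646922 = 0.98844998.
Total real return = 0.98844998 − 1 → -1.16%.

-1.16%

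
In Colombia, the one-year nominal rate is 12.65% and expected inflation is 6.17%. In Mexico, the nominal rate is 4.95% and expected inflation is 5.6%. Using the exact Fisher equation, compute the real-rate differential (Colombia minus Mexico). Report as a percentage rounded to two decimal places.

Colombia: (1 + 0.1265)/(1 + 0.0617) − 1 = 6.1034%
Mexico: (1 + 0.0495)/(1 + 0.0560) − 1 = -0.6155%
Differential = 6.1034% − (-0.6155%) = 6.7189% → 6.72%.

6.72%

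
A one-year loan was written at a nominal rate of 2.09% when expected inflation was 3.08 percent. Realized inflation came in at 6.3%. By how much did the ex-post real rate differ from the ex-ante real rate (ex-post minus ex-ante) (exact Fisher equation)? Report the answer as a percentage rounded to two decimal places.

-3.00%

Ex-ante: (1 + 0.0209)/(1 + 0.0308) − 1 = -0.9604%
Ex-post: (1 + 0.0209)/(1 + 0.0630) − 1 = -3.9605%
Difference (ex-post − ex-ante) = -3.0001% → -3.00%.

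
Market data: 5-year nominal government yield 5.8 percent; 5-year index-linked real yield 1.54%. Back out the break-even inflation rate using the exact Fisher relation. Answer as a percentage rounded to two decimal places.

4.20%

(1 + π) = (1 + i)/(1 + r) = 1.05800 / 1.01540 = 1.041954
Break-even inflation = 1.041954 − 1 → 4.20%.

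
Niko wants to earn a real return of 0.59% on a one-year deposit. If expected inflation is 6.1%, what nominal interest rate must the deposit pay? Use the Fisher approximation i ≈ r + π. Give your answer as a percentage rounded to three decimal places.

6.690%

i ≈ r + π = 0.59% + 6.1% = 6.690%.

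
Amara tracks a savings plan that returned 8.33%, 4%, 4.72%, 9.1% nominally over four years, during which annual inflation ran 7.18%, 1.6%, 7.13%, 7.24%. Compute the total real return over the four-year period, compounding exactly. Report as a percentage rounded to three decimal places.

2.887%

Compound the nominal returns: 1.0833 × 1.0400 × 1.0472 × 1.0910 = 1.287172.
Compound inflation: 1.0718 × 1.0160 × 1.0713 × 1.0724 = 1.251052.
Deflate: 1.287172 / 1.251052 = 1.028871.
Total real return = 1.028871 − 1 → 2.887%.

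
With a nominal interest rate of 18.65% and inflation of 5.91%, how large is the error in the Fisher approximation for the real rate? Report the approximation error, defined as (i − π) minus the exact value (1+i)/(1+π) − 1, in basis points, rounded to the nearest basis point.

71 basis points

Approximate: r ≈ 18.650% − 5.910% = 12.7400%
Exact: (1 + 0.1865)/(1 + 0.0591) − 1 = 12.0291%
Error = 12.7400% − 12.0291% = 0.7109% → 71 basis points.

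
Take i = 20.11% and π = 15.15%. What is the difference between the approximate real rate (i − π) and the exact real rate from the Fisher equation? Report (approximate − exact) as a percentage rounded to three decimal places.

0.653%

Approximate: r ≈ 20.110% − 15.150% = 4.9600%
Exact: (1 + 0.2011)/(1 + 0.1515) − 1 = 4.3074%
Error = 4.9600% − 4.3074% = 0.6526% → 0.653%.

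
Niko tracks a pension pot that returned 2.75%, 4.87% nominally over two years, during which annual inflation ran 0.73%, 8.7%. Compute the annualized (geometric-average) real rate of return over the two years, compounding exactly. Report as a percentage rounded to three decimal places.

-0.798%

Compound the nominal returns: 1.0275 × 1.0487 = 1.07753925.
Compound inflation: 1.0073 × 1.0870 = 1.09493510.
Deflate: 1.07753925 / 1.09493510 = 0.98411244.
Annualized real rate = 0.98411244^(1/2) − 1 = -0.7976% → -0.798%.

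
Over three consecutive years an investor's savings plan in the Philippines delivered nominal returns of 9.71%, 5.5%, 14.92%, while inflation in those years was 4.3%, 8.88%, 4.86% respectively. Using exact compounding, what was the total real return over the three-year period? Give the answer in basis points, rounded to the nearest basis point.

Nominal growth factor = 1.0971 × 1.0550 × 1.1492 = 1.330131
Price-level growth factor = 1.0430 × 1.0888 × 1.0486 = 1.190809
Real growth factor = 1.330131 / 1.190809 = 1.116997
Total real return = 1.116997 − 1 → 1170 basis points.

1170 basis points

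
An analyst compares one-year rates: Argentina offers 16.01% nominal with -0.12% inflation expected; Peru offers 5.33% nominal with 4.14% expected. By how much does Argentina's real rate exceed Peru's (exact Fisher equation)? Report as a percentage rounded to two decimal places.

Argentina: (1 + 0.1601)/(1 − 0.0012) − 1 = 16.1494%
Peru: (1 + 0.0533)/(1 + 0.0414) − 1 = 1.1427%
Differential = 16.1494% − 1.1427% = 15.0067% → 15.01%.

15.01%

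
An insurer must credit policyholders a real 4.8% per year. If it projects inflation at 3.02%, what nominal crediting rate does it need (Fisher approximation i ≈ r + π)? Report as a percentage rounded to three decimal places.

i ≈ r + π = 4.8% + 3.02% = 7.820%.

7.820%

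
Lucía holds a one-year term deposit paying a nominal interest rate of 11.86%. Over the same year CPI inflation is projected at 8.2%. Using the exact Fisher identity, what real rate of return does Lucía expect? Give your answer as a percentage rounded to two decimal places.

3.38%

By the Fisher identity, 1 + r = (1 + i)/(1 + π).
1 + r = 1.11860 / 1.08200 = 1.033826
r = 1.033826 − 1 = 3.3826%, i.e. 3.38%.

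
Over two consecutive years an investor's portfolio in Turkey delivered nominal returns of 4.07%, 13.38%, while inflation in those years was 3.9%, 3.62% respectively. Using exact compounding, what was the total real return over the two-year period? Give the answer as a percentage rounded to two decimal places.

9.60%

Nominal growth factor = 1.0407 × 1.1338 = 1.179946
Price-level growth factor = 1.0390 × 1.0362 = 1.076612
Real growth factor = 1.179946 / 1.076612 = 1.095981
Total real return = 1.095981 − 1 → 9.60%.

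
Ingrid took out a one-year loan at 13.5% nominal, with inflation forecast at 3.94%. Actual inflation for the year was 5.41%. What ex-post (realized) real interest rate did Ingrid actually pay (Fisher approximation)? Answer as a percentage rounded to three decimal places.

Ex-post: 13.5% − 5.41% = 8.090%
So the realized real rate is 8.090%.

8.090%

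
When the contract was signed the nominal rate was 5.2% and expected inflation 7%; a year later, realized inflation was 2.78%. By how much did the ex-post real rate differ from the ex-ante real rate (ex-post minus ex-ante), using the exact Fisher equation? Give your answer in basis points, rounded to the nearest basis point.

404 basis points

Ex-ante: (1 + 0.0520)/(1 + 0.0700) − 1 = -1.6822%
Ex-post: (1 + 0.0520)/(1 + 0.0278) − 1 = 2.3545%
Difference (ex-post − ex-ante) = 4.0368% → 404 basis points.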